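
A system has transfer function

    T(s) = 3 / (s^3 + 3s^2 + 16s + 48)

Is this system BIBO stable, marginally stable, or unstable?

marginally stable

The denominator s^3 + 3s^2 + 16s + 48 factors as (s^2 + 16)(s + 3), giving poles at s = 4j, -4j, -3.
Since the simple pole(s) at s = 4j, -4j lie on the jω-axis with none in the right half-plane, the system is marginally stable.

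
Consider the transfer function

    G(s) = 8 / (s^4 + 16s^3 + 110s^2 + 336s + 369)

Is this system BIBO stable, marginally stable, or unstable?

stable

The denominator s^4 + 16s^3 + 110s^2 + 336s + 369 factors as (s^2 + 10s + 41)(s + 3)^2, giving poles at s = -5 + 4j, -5 - 4j, -3, -3.
Since all poles lie strictly in the left half-plane, the system is stable.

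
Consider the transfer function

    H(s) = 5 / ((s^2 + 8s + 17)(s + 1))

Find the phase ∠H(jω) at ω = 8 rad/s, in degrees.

∠H(j8) ≈ 150.8°

At s = j8: numerator = 5, denominator = -559 - j312.
∠H = ∠num − ∠den = 0° − (-150.83°) = 150.8°.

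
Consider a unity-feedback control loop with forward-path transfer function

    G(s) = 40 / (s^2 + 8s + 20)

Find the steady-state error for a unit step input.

e_ss = 0.3333

G(s) has no poles at the origin.
This is a Type 0 system. Kp = lim_{s→0} G(s) = 40/20 = 2.
e_ss = 1/(1 + Kp) = 1/(1 + 2) = 1/3 ≈ 0.3333.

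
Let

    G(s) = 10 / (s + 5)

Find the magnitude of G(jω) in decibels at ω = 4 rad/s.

Substitute s = j4: numerator = 10, denominator = 5 + j4.
|G(j4)| = |10| / |5 + j4| = 10 / 6.4031 ≈ 1.562.
In decibels: 20·log₁₀(1.562) ≈ 3.87 dB.

|G(j4)|_dB ≈ 3.87 dB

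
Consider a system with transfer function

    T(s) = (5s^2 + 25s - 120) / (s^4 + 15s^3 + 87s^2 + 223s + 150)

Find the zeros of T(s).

Set the numerator to zero: 5s^2 + 25s - 120 = 0, i.e. 5·(s^2 + 5s - 24) = 0.
Factoring: (s + 8)(s - 3) = 0.

s = -8, 3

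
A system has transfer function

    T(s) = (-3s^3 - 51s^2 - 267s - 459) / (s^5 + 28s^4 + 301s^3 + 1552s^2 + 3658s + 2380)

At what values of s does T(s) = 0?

Set the numerator to zero: -3s^3 - 51s^2 - 267s - 459 = 0, i.e. -3·(s^3 + 17s^2 + 89s + 153) = 0.
Factoring: (s + 9)(s^2 + 8s + 17) = 0.

s = -9, -4 + j, -4 - j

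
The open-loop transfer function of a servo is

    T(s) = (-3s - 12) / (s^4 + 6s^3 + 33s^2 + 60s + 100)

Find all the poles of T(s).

The poles are the roots of the denominator s^4 + 6s^3 + 33s^2 + 60s + 100 = 0.
No real roots exist; factor into two real quadratics: (s^2 + 2s + 5)(s^2 + 4s + 20) = 0.
Each quadratic gives a conjugate pair via the quadratic formula.

s = -1 + 2j, -1 - 2j, -2 + 4j, -2 - 4j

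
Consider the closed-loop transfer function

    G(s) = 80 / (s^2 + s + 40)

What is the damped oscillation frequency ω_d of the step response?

ω_d ≈ 6.305 rad/s

Comparing s^2 + s + 40 to s^2 + 2ζωₙs + ωₙ²: ωₙ = √40 ≈ 6.325 rad/s and ζ = 1/(2·√40) ≈ 0.07906.
ζωₙ = 1/2 = 0.5, so ω_d = ωₙ√(1−ζ²) = √(ωₙ² − (ζωₙ)²) = √(40 − 0.5²) = √39.75 ≈ 6.305 rad/s.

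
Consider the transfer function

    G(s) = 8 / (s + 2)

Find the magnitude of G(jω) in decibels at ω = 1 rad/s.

Substitute s = j1: numerator = 8, denominator = 2 + j1.
|G(j1)| = |8| / |2 + j1| = 8 / 2.2361 ≈ 3.578.
In decibels: 20·log₁₀(3.578) ≈ 11.1 dB.

|G(j1)|_dB ≈ 11.1 dB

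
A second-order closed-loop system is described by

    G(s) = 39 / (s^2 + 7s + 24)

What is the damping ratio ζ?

Compare the denominator to the standard form s^2 + 2ζωₙs + ωₙ².
ωₙ² = 24, so ωₙ = √24 ≈ 4.899 rad/s.
2ζωₙ = 7, so ζ = 7/(2·√24) ≈ 0.7144.

ζ ≈ 0.7144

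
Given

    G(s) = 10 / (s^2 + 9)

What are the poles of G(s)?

s = 3j, -3j

The poles are the roots of the denominator s^2 + 9 = 0.
Using the quadratic formula: s = (0 ± √(-36))/2 = 0 ± 3j.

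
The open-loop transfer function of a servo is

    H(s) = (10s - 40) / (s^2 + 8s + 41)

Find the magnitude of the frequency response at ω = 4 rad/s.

|H(j4)| ≈ 1.393

Substitute s = j4: numerator = -40 + j40, denominator = 25 + j32.
|H(j4)| = |-40 + j40| / |25 + j32| = 56.569 / 40.608 ≈ 1.393.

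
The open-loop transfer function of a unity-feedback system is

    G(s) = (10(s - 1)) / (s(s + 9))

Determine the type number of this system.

The denominator has 1 factor of s at the origin (free integrator), so this is a Type 1 system.

Type 1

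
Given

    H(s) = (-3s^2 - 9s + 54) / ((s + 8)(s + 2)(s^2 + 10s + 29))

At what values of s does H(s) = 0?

s = 3, -6

Set the numerator to zero: -3s^2 - 9s + 54 = 0, i.e. -3·(s^2 + 3s - 18) = 0.
Factoring: (s - 3)(s + 6) = 0.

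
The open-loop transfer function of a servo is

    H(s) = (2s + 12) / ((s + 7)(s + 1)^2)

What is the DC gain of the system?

Set s = 0: H(0) = (12) / (7) = 12/7.

H(0) = 12/7 ≈ 1.714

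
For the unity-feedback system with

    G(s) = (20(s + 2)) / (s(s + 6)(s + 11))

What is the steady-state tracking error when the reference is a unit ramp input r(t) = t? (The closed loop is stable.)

G(s) has one pole at the origin.
This is a Type 1 system. Kv = lim_{s→0} s·G(s) = 40/66 = 20/33.
e_ss = 1/Kv = 1/(20/33) = 33/20 ≈ 1.650.

e_ss = 1.650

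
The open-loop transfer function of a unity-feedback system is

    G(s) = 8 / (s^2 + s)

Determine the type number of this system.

Factor s from the denominator: s^2 + s = s·(s + 1).
There is 1 pole at the origin, so the system is Type 1.

Type 1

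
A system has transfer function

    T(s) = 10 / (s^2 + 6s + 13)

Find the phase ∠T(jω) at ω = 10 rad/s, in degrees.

At s = j10: numerator = 10, denominator = -87 + j60.
∠T = ∠num − ∠den = 0° − (145.41°) = -145.4°.

∠T(j10) ≈ -145.4°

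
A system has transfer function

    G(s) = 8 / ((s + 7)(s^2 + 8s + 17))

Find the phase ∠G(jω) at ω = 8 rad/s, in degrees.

At s = j8: numerator = 8, denominator = -841 + j72.
∠G = ∠num − ∠den = 0° − (175.11°) = -175.1°.

∠G(j8) ≈ -175.1°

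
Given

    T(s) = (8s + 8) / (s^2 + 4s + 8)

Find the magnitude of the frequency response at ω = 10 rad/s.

Substitute s = j10: numerator = 8 + j80, denominator = -92 + j40.
|T(j10)| = |8 + j80| / |-92 + j40| = 80.399 / 100.32 ≈ 0.8014.

|T(j10)| ≈ 0.8014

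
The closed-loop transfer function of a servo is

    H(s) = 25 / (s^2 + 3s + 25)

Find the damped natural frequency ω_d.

ω_d ≈ 4.770 rad/s

Comparing s^2 + 3s + 25 to s^2 + 2ζωₙs + ωₙ²: ωₙ = 5 rad/s and ζ = 3/(2·5) = 0.3.
ζωₙ = 3/2 = 1.5, so ω_d = ωₙ√(1−ζ²) = √(ωₙ² − (ζωₙ)²) = √(25 − 1.5²) = √22.75 ≈ 4.770 rad/s.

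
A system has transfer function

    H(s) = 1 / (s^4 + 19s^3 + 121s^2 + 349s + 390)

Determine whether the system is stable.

stable

The denominator s^4 + 19s^3 + 121s^2 + 349s + 390 factors as (s^2 + 6s + 13)(s + 3)(s + 10), giving poles at s = -3 ± 2j, -3, -10.
Since all poles lie strictly in the left half-plane, the system is stable.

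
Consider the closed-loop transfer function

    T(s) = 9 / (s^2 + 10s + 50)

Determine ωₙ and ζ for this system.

ωₙ ≈ 7.071 rad/s, ζ ≈ 0.7071

Compare the denominator to the standard form s^2 + 2ζωₙs + ωₙ².
ωₙ² = 50, so ωₙ = √50 ≈ 7.071 rad/s.
2ζωₙ = 10, so ζ = 10/(2·√50) ≈ 0.7071.
With ζ = 0.7071 the response is underdamped.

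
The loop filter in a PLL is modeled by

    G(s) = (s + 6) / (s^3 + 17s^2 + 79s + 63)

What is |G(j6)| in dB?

Substitute s = j6: numerator = 6 + j6, denominator = -549 + j258.
|G(j6)| = |6 + j6| / |-549 + j258| = 8.4853 / 606.60 ≈ 0.01399.
In decibels: 20·log₁₀(0.01399) ≈ -37.1 dB.

|G(j6)|_dB ≈ -37.1 dB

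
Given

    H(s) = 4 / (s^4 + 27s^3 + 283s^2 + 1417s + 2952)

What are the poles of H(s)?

The poles are the roots of the denominator s^4 + 27s^3 + 283s^2 + 1417s + 2952 = 0.
Trying s = -9: the polynomial evaluates to 0, so (s + 9) is a factor.
Dividing out leaves s^3 + 18s^2 + 121s + 328 = 0.
This factors further as (s^2 + 10s + 41)(s + 8) = 0.

s = -5 + 4j, -5 - 4j, -9, -8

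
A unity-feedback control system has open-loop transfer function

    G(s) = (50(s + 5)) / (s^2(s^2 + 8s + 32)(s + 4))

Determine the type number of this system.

The denominator has 2 factors of s at the origin (free integrators), so this is a Type 2 system.

Type 2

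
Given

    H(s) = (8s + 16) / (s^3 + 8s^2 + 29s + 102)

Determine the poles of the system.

The poles are the roots of the denominator s^3 + 8s^2 + 29s + 102 = 0.
Trying s = -6: the polynomial evaluates to 0, so (s + 6) is a factor.
Dividing out leaves s^2 + 2s + 17 = 0.
The quadratic formula then gives s = -1 ± 4j.

s = -1 ± 4j, -6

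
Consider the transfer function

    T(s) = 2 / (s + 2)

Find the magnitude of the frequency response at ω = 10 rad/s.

Substitute s = j10: numerator = 2, denominator = 2 + j10.
|T(j10)| = |2| / |2 + j10| = 2 / 10.198 ≈ 0.1961.

|T(j10)| ≈ 0.1961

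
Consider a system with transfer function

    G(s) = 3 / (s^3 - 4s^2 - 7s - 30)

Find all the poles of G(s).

The poles are the roots of the denominator s^3 - 4s^2 - 7s - 30 = 0.
Trying s = 6: the polynomial evaluates to 0, so (s - 6) is a factor.
Dividing out leaves s^2 + 2s + 5 = 0.
The quadratic formula then gives s = -1 ± 2j.

s = -1 ± 2j, 6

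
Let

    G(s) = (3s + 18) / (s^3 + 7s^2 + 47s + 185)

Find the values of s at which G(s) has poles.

s = -1 ± 6j, -5

The poles are the roots of the denominator s^3 + 7s^2 + 47s + 185 = 0.
Trying s = -5: the polynomial evaluates to 0, so (s + 5) is a factor.
Dividing out leaves s^2 + 2s + 37 = 0.
The quadratic formula then gives s = -1 ± 6j.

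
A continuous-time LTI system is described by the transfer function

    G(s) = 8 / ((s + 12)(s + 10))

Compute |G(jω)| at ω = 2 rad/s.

Substitute s = j2: numerator = 8, denominator = 116 + j44.
|G(j2)| = |8| / |116 + j44| = 8 / 124.06 ≈ 0.06448.

|G(j2)| ≈ 0.06448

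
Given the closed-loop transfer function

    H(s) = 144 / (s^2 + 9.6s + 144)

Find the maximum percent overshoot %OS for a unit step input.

Comparing s^2 + 9.6s + 144 to s^2 + 2ζωₙs + ωₙ²: ωₙ = 12 rad/s and ζ = 9.6/(2·12) = 0.4.
%OS = 100·exp(−πζ/√(1−ζ²)) = 100·exp(−π·0.4/√(1−0.4²)) ≈ 25.4%.

%OS ≈ 25.4%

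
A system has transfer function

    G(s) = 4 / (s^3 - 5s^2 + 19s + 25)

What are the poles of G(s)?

s = 3 ± 4j, -1

The poles are the roots of the denominator s^3 - 5s^2 + 19s + 25 = 0.
Trying s = -1: the polynomial evaluates to 0, so (s + 1) is a factor.
Dividing out leaves s^2 - 6s + 25 = 0.
The quadratic formula then gives s = 3 ± 4j.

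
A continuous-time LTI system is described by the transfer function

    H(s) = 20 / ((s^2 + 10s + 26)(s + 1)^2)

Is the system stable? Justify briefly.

stable

The poles can be read from the denominator factors: s = -5 + j, -5 - j, -1, -1.
Since all poles lie strictly in the left half-plane, the system is stable.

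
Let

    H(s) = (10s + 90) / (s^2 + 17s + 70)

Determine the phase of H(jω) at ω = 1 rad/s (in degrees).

∠H(j1) ≈ -7.501°

At s = j1: numerator = 90 + j10, denominator = 69 + j17.
∠H = ∠num − ∠den = 6.3402° − (13.841°) = -7.501°.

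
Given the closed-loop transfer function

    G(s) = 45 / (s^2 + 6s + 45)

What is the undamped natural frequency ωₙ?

Compare the denominator to the standard form s^2 + 2ζωₙs + ωₙ².
ωₙ² = 45, so ωₙ = √45 ≈ 6.708 rad/s.

ωₙ ≈ 6.708 rad/s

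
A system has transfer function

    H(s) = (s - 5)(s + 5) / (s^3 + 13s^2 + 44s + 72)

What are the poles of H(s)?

The poles are the roots of the denominator s^3 + 13s^2 + 44s + 72 = 0.
Trying s = -9: the polynomial evaluates to 0, so (s + 9) is a factor.
Dividing out leaves s^2 + 4s + 8 = 0.
The quadratic formula then gives s = -2 ± 2j.

s = -2 ± 2j, -9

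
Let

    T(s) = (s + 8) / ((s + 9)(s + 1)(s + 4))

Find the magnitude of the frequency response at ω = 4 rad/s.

|T(j4)| ≈ 0.03894

Substitute s = j4: numerator = 8 + j4, denominator = -188 + j132.
|T(j4)| = |8 + j4| / |-188 + j132| = 8.9443 / 229.71 ≈ 0.03894.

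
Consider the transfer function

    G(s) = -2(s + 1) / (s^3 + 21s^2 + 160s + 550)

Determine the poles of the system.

The poles are the roots of the denominator s^3 + 21s^2 + 160s + 550 = 0.
Trying s = -11: the polynomial evaluates to 0, so (s + 11) is a factor.
Dividing out leaves s^2 + 10s + 50 = 0.
The quadratic formula then gives s = -5 ± 5j.

s = -5 ± 5j, -11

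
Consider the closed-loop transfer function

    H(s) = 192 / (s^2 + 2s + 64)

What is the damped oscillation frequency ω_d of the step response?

ω_d ≈ 7.937 rad/s

Comparing s^2 + 2s + 64 to s^2 + 2ζωₙs + ωₙ²: ωₙ = 8 rad/s and ζ = 2/(2·8) = 0.125.
ζωₙ = 2/2 = 1, so ω_d = ωₙ√(1−ζ²) = √(ωₙ² − (ζωₙ)²) = √(64 − 1²) = √63 ≈ 7.937 rad/s.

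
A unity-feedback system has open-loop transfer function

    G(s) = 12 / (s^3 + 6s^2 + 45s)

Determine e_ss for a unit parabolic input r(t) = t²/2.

e_ss = ∞

G(s) has one pole at the origin.
This is a Type 1 system; Ka = lim_{s→0} s^2·G(s) = 0, so the steady-state error for a parabola input is infinite.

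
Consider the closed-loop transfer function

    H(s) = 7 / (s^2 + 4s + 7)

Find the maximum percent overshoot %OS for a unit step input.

Comparing s^2 + 4s + 7 to s^2 + 2ζωₙs + ωₙ²: ωₙ = √7 ≈ 2.646 rad/s and ζ = 4/(2·√7) ≈ 0.7559.
%OS = 100·exp(−πζ/√(1−ζ²)) = 100·exp(−π·0.7559/√(1−0.7559²)) ≈ 2.66%.

%OS ≈ 2.66%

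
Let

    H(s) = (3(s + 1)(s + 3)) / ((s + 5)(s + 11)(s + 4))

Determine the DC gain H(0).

At s = 0 each factor (s + a) contributes a and each (s^2 + bs + c) contributes c.
H(0) = 3·(1) · (3) / ((5) · (11) · (4)) = 9/220 = 9/220.

H(0) = 9/220 ≈ 0.04091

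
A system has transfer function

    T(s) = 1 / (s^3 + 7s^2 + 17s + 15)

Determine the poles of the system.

s = -2 + j, -2 - j, -3

The poles are the roots of the denominator s^3 + 7s^2 + 17s + 15 = 0.
Trying s = -3: the polynomial evaluates to 0, so (s + 3) is a factor.
Dividing out leaves s^2 + 4s + 5 = 0.
The quadratic formula then gives s = -2 ± 1j.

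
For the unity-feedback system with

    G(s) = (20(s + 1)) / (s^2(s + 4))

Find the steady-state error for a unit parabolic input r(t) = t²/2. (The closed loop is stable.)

e_ss = 0.2000

G(s) has 2 poles at the origin.
This is a Type 2 system. Ka = lim_{s→0} s^2·G(s) = 20/4 = 5.
e_ss = 1/Ka = 1/(5) = 1/5 ≈ 0.2000.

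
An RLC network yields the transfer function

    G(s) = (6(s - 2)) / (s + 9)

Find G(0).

At s = 0 each factor (s + a) contributes a and each (s^2 + bs + c) contributes c.
G(0) = 6·(-2) / ((9)) = -12/9 = -4/3.

G(0) = -4/3 ≈ -1.333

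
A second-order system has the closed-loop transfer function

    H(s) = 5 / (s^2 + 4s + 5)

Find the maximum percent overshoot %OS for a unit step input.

Comparing s^2 + 4s + 5 to s^2 + 2ζωₙs + ωₙ²: ωₙ = √5 ≈ 2.236 rad/s and ζ = 4/(2·√5) ≈ 0.8944.
%OS = 100·exp(−πζ/√(1−ζ²)) = 100·exp(−π·0.8944/√(1−0.8944²)) ≈ 0.187%.

%OS ≈ 0.187%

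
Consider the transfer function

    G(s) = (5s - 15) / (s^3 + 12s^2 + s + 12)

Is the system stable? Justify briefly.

marginally stable

The denominator s^3 + 12s^2 + s + 12 factors as (s^2 + 1)(s + 12), giving poles at s = ±j, -12.
Since the simple pole(s) at s = ±j lie on the jω-axis with none in the right half-plane, the system is marginally stable.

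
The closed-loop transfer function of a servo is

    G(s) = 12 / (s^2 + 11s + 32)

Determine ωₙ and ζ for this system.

Compare the denominator to the standard form s^2 + 2ζωₙs + ωₙ².
ωₙ² = 32, so ωₙ = √32 ≈ 5.657 rad/s.
2ζωₙ = 11, so ζ = 11/(2·√32) ≈ 0.9723.

ωₙ ≈ 5.657 rad/s, ζ ≈ 0.9723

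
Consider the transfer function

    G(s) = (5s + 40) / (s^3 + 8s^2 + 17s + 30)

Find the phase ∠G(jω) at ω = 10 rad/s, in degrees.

∠G(j10) ≈ -175.8°

At s = j10: numerator = 40 + j50, denominator = -770 - j830.
∠G = ∠num − ∠den = 51.340° − (-132.85°) = 184.2°, which wraps to -175.8°.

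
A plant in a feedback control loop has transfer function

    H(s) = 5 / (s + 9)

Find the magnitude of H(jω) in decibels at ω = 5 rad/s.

Substitute s = j5: numerator = 5, denominator = 9 + j5.
|H(j5)| = |5| / |9 + j5| = 5 / 10.296 ≈ 0.4856.
In decibels: 20·log₁₀(0.4856) ≈ -6.27 dB.

|H(j5)|_dB ≈ -6.27 dB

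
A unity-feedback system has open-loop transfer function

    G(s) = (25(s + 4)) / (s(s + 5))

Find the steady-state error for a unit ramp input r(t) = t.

G(s) has one pole at the origin.
This is a Type 1 system. Kv = lim_{s→0} s·G(s) = 100/5 = 20.
e_ss = 1/Kv = 1/(20) = 1/20 ≈ 0.05000.

e_ss = 0.05000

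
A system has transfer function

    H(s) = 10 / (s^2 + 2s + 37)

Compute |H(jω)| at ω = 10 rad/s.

|H(j10)| ≈ 0.1513

Substitute s = j10: numerator = 10, denominator = -63 + j20.
|H(j10)| = |10| / |-63 + j20| = 10 / 66.098 ≈ 0.1513.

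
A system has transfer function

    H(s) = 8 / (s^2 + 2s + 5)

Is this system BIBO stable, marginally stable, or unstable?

The denominator s^2 + 2s + 5 factors as (s^2 + 2s + 5), giving poles at s = -1 ± 2j.
Since all poles lie strictly in the left half-plane, the system is stable.

stable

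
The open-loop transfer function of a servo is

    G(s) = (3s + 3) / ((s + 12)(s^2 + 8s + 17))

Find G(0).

G(0) = 1/68 ≈ 0.01471

Set s = 0: G(0) = (3) / (204) = 1/68.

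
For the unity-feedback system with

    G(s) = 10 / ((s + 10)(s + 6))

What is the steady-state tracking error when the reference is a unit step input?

e_ss = 0.8571

G(s) has no poles at the origin.
This is a Type 0 system. Kp = lim_{s→0} G(s) = 10/60 = 1/6.
e_ss = 1/(1 + Kp) = 1/(1 + 1/6) = 6/7 ≈ 0.8571.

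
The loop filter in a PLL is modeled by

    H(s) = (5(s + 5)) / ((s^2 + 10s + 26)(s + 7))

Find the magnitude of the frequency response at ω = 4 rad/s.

|H(j4)| ≈ 0.09631

Substitute s = j4: numerator = 25 + j20, denominator = -90 + j320.
|H(j4)| = |25 + j20| / |-90 + j320| = 32.016 / 332.42 ≈ 0.09631.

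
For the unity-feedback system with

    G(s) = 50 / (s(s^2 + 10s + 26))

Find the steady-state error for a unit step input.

e_ss = 0

G(s) has one pole at the origin.
This is a Type 1 system; for a step input the steady-state error is zero.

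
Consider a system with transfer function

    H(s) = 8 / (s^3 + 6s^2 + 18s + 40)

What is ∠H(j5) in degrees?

∠H(j5) ≈ 162.3°

At s = j5: numerator = 8, denominator = -110 - j35.
∠H = ∠num − ∠den = 0° − (-162.35°) = 162.3°.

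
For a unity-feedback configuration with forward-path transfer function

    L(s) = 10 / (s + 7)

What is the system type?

Type 0

The denominator has no factor of s at the origin — no free integrator — so this is a Type 0 system.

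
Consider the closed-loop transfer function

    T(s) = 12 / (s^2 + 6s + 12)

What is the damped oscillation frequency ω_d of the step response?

Comparing s^2 + 6s + 12 to s^2 + 2ζωₙs + ωₙ²: ωₙ = √12 ≈ 3.464 rad/s and ζ = 6/(2·√12) ≈ 0.8660.
ζωₙ = 6/2 = 3, so ω_d = ωₙ√(1−ζ²) = √(ωₙ² − (ζωₙ)²) = √(12 − 3²) = √3 ≈ 1.732 rad/s.

ω_d ≈ 1.732 rad/s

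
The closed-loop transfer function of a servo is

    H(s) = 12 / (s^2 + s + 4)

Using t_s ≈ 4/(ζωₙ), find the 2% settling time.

Comparing s^2 + s + 4 to s^2 + 2ζωₙs + ωₙ²: ωₙ = 2 rad/s and ζ = 1/(2·2) = 0.25.
ζωₙ = 1/2 = 0.5, so t_s ≈ 4/(ζωₙ) = 4/0.5 = 8 s.

t_s ≈ 8 s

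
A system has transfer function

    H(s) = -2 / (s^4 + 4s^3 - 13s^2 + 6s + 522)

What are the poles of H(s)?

s = 3 + 3j, 3 - 3j, -5 + 2j, -5 - 2j

The poles are the roots of the denominator s^4 + 4s^3 - 13s^2 + 6s + 522 = 0.
No real roots exist; factor into two real quadratics: (s^2 - 6s + 18)(s^2 + 10s + 29) = 0.
Each quadratic gives a conjugate pair via the quadratic formula.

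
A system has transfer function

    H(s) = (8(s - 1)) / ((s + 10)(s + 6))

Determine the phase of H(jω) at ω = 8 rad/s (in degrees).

At s = j8: numerator = -8 + j64, denominator = -4 + j128.
∠H = ∠num − ∠den = 97.125° − (91.790°) = 5.335°.

∠H(j8) ≈ 5.335°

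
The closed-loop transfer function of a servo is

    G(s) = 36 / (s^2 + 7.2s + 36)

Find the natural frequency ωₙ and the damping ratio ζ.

ωₙ = 6 rad/s, ζ = 0.6

Compare the denominator to the standard form s^2 + 2ζωₙs + ωₙ².
ωₙ² = 36, so ωₙ = 6 rad/s.
2ζωₙ = 7.2, so ζ = 7.2/(2·6) = 0.6.
With ζ = 0.6 the response is underdamped.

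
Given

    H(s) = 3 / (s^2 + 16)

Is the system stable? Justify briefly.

marginally stable

The denominator s^2 + 16 factors as (s^2 + 16), giving poles at s = ±4j.
Since the simple pole(s) at s = ±4j lie on the jω-axis with none in the right half-plane, the system is marginally stable.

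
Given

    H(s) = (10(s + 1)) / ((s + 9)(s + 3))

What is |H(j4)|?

Substitute s = j4: numerator = 10 + j40, denominator = 11 + j48.
|H(j4)| = |10 + j40| / |11 + j48| = 41.231 / 49.244 ≈ 0.8373.

|H(j4)| ≈ 0.8373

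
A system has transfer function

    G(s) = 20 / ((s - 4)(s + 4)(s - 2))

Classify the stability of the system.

The poles can be read from the denominator factors: s = 4, -4, 2.
Since the pole(s) at s = 4, 2 lie in the right half-plane, the system is unstable.

unstable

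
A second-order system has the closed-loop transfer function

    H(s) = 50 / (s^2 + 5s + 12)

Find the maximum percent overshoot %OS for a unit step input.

Comparing s^2 + 5s + 12 to s^2 + 2ζωₙs + ωₙ²: ωₙ = √12 ≈ 3.464 rad/s and ζ = 5/(2·√12) ≈ 0.7217.
%OS = 100·exp(−πζ/√(1−ζ²)) = 100·exp(−π·0.7217/√(1−0.7217²)) ≈ 3.78%.

%OS ≈ 3.78%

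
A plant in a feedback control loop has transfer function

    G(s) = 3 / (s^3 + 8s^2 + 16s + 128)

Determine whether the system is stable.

The denominator s^3 + 8s^2 + 16s + 128 factors as (s^2 + 16)(s + 8), giving poles at s = ±4j, -8.
Since the simple pole(s) at s = ±4j lie on the jω-axis with none in the right half-plane, the system is marginally stable.

marginally stable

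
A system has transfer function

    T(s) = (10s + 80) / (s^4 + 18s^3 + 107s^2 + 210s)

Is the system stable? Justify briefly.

marginally stable

The denominator s^4 + 18s^3 + 107s^2 + 210s factors as s(s + 7)(s + 5)(s + 6), giving poles at s = 0, -7, -5, -6.
Since the simple pole(s) at s = 0 lie on the jω-axis with none in the right half-plane, the system is marginally stable.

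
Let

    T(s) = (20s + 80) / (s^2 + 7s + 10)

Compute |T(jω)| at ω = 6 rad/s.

Substitute s = j6: numerator = 80 + j120, denominator = -26 + j42.
|T(j6)| = |80 + j120| / |-26 + j42| = 144.22 / 49.396 ≈ 2.920.

|T(j6)| ≈ 2.920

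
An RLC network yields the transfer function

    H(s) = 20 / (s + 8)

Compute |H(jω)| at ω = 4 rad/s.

Substitute s = j4: numerator = 20, denominator = 8 + j4.
|H(j4)| = |20| / |8 + j4| = 20 / 8.9443 ≈ 2.236.

|H(j4)| ≈ 2.236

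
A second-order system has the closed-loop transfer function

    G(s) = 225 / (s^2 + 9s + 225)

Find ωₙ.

Compare the denominator to the standard form s^2 + 2ζωₙs + ωₙ².
ωₙ² = 225, so ωₙ = 15 rad/s.

ωₙ = 15 rad/s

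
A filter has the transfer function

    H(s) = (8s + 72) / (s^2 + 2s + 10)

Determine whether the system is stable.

The denominator s^2 + 2s + 10 factors as (s^2 + 2s + 10), giving poles at s = -1 ± 3j.
Since all poles lie strictly in the left half-plane, the system is stable.

stable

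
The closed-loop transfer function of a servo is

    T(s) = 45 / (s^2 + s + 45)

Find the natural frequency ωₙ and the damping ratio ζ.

ωₙ ≈ 6.708 rad/s, ζ ≈ 0.07454

Compare the denominator to the standard form s^2 + 2ζωₙs + ωₙ².
ωₙ² = 45, so ωₙ = √45 ≈ 6.708 rad/s.
2ζωₙ = 1, so ζ = 1/(2·√45) ≈ 0.07454.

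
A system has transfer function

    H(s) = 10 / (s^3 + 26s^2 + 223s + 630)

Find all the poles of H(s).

The poles are the roots of the denominator s^3 + 26s^2 + 223s + 630 = 0.
Trying s = -7: the polynomial evaluates to 0, so (s + 7) is a factor.
Dividing out leaves s^2 + 19s + 90 = 0.
Factoring the quadratic: (s + 9)(s + 10) = 0.

s = -7, -9, -10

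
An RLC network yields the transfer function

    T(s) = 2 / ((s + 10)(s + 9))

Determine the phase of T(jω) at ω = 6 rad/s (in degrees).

∠T(j6) ≈ -64.65°

At s = j6: numerator = 2, denominator = 54 + j114.
∠T = ∠num − ∠den = 0° − (64.654°) = -64.65°.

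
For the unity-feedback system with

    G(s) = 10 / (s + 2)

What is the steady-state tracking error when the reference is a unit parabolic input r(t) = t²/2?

e_ss = ∞

G(s) has no poles at the origin.
This is a Type 0 system; Ka = lim_{s→0} s^2·G(s) = 0, so the steady-state error for a parabola input is infinite.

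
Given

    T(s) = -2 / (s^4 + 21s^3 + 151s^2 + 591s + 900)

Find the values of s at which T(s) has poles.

The poles are the roots of the denominator s^4 + 21s^3 + 151s^2 + 591s + 900 = 0.
Trying s = -3: the polynomial evaluates to 0, so (s + 3) is a factor.
Dividing out leaves s^3 + 18s^2 + 97s + 300 = 0.
This factors further as (s^2 + 6s + 25)(s + 12) = 0.

s = -3, -3 + 4j, -3 - 4j, -12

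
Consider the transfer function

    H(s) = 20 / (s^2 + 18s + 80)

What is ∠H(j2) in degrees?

∠H(j2) ≈ -25.35°

At s = j2: numerator = 20, denominator = 76 + j36.
∠H = ∠num − ∠den = 0° − (25.346°) = -25.35°.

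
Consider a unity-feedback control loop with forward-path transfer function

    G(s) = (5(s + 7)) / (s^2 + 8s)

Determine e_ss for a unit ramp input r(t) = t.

e_ss = 0.2286

G(s) has one pole at the origin.
This is a Type 1 system. Kv = lim_{s→0} s·G(s) = 35/8.
e_ss = 1/Kv = 1/(35/8) = 8/35 ≈ 0.2286.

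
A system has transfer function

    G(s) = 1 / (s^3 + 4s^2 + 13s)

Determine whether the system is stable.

The denominator s^3 + 4s^2 + 13s factors as s(s^2 + 4s + 13), giving poles at s = 0, -2 + 3j, -2 - 3j.
Since the simple pole(s) at s = 0 lie on the jω-axis with none in the right half-plane, the system is marginally stable.

marginally stable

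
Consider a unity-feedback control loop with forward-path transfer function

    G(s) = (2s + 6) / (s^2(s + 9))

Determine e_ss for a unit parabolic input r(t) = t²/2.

G(s) has 2 poles at the origin.
This is a Type 2 system. Ka = lim_{s→0} s^2·G(s) = 6/9 = 2/3.
e_ss = 1/Ka = 1/(2/3) = 3/2 ≈ 1.500.

e_ss = 1.500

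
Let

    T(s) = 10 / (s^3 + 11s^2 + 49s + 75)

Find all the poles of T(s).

s = -4 ± 3j, -3

The poles are the roots of the denominator s^3 + 11s^2 + 49s + 75 = 0.
Trying s = -3: the polynomial evaluates to 0, so (s + 3) is a factor.
Dividing out leaves s^2 + 8s + 25 = 0.
The quadratic formula then gives s = -4 ± 3j.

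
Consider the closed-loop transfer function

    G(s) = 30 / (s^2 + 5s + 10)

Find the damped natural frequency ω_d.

Comparing s^2 + 5s + 10 to s^2 + 2ζωₙs + ωₙ²: ωₙ = √10 ≈ 3.162 rad/s and ζ = 5/(2·√10) ≈ 0.7906.
ζωₙ = 5/2 = 2.5, so ω_d = ωₙ√(1−ζ²) = √(ωₙ² − (ζωₙ)²) = √(10 − 2.5²) = √3.75 ≈ 1.936 rad/s.

ω_d ≈ 1.936 rad/s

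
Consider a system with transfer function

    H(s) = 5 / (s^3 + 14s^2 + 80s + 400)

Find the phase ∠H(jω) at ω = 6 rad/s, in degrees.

At s = j6: numerator = 5, denominator = -104 + j264.
∠H = ∠num − ∠den = 0° − (111.50°) = -111.5°.

∠H(j6) ≈ -111.5°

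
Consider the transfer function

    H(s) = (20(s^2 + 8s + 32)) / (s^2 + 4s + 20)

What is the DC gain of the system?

At s = 0 each factor (s + a) contributes a and each (s^2 + bs + c) contributes c.
H(0) = 20·(32) / ((20)) = 640/20 = 32.

H(0) = 32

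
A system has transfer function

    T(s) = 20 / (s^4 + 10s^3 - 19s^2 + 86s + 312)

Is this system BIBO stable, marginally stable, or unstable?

The denominator s^4 + 10s^3 - 19s^2 + 86s + 312 factors as (s + 12)(s + 2)(s^2 - 4s + 13), giving poles at s = -12, -2, 2 ± 3j.
Since the pole(s) at s = 2 + 3j, 2 - 3j lie in the right half-plane, the system is unstable.

unstable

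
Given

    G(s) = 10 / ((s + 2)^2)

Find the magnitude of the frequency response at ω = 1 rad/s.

Substitute s = j1: numerator = 10, denominator = 3 + j4.
|G(j1)| = |10| / |3 + j4| = 10 / 5 = 2.

|G(j1)| = 2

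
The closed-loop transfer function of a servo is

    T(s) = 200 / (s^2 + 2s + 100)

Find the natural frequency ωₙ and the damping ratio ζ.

Compare the denominator to the standard form s^2 + 2ζωₙs + ωₙ².
ωₙ² = 100, so ωₙ = 10 rad/s.
2ζωₙ = 2, so ζ = 2/(2·10) = 0.1.
With ζ = 0.1 the response is underdamped.

ωₙ = 10 rad/s, ζ = 0.1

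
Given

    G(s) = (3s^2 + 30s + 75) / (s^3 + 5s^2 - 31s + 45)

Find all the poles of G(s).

The poles are the roots of the denominator s^3 + 5s^2 - 31s + 45 = 0.
Trying s = -9: the polynomial evaluates to 0, so (s + 9) is a factor.
Dividing out leaves s^2 - 4s + 5 = 0.
The quadratic formula then gives s = 2 ± 1j.

s = 2 + j, 2 - j, -9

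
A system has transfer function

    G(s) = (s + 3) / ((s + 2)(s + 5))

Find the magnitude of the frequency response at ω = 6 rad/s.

|G(j6)| ≈ 0.1358

Substitute s = j6: numerator = 3 + j6, denominator = -26 + j42.
|G(j6)| = |3 + j6| / |-26 + j42| = 6.7082 / 49.396 ≈ 0.1358.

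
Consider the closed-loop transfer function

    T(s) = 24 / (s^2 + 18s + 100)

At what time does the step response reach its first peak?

t_p ≈ 0.7207 s

Comparing s^2 + 18s + 100 to s^2 + 2ζωₙs + ωₙ²: ωₙ = 10 rad/s and ζ = 18/(2·10) = 0.9.
ζωₙ = 18/2 = 9, so ω_d = ωₙ√(1−ζ²) = √(ωₙ² − (ζωₙ)²) = √(100 − 9²) = √19 ≈ 4.359 rad/s.
t_p = π/ω_d = π/4.359 ≈ 0.7207 s.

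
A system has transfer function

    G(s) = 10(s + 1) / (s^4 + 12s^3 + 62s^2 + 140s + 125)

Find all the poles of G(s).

The poles are the roots of the denominator s^4 + 12s^3 + 62s^2 + 140s + 125 = 0.
No real roots exist; factor into two real quadratics: (s^2 + 4s + 5)(s^2 + 8s + 25) = 0.
Each quadratic gives a conjugate pair via the quadratic formula.

s = -2 ± j, -4 ± 3j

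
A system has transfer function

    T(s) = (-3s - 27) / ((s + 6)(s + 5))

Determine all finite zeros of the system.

s = -9

Set the numerator to zero: -3s - 27 = 0, i.e. -3·(s + 9) = 0.
So s = -9.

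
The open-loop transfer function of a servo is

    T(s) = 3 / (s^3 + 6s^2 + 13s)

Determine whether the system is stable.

The denominator s^3 + 6s^2 + 13s factors as s(s^2 + 6s + 13), giving poles at s = 0, -3 ± 2j.
Since the simple pole(s) at s = 0 lie on the jω-axis with none in the right half-plane, the system is marginally stable.

marginally stable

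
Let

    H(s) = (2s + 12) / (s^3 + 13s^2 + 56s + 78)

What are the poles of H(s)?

s = -5 ± j, -3

The poles are the roots of the denominator s^3 + 13s^2 + 56s + 78 = 0.
Trying s = -3: the polynomial evaluates to 0, so (s + 3) is a factor.
Dividing out leaves s^2 + 10s + 26 = 0.
The quadratic formula then gives s = -5 ± 1j.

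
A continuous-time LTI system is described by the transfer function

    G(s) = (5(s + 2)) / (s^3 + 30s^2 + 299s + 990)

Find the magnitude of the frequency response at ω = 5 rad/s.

Substitute s = j5: numerator = 10 + j25, denominator = 240 + j1370.
|G(j5)| = |10 + j25| / |240 + j1370| = 26.926 / 1390.9 ≈ 0.01936.

|G(j5)| ≈ 0.01936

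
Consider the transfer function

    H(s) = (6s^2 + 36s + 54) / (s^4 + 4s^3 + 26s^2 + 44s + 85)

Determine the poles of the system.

The poles are the roots of the denominator s^4 + 4s^3 + 26s^2 + 44s + 85 = 0.
No real roots exist; factor into two real quadratics: (s^2 + 2s + 17)(s^2 + 2s + 5) = 0.
Each quadratic gives a conjugate pair via the quadratic formula.

s = -1 ± 4j, -1 ± 2j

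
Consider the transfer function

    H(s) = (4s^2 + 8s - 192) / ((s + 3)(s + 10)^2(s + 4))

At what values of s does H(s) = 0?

s = -8, 6

Set the numerator to zero: 4s^2 + 8s - 192 = 0, i.e. 4·(s^2 + 2s - 48) = 0.
Factoring: (s + 8)(s - 6) = 0.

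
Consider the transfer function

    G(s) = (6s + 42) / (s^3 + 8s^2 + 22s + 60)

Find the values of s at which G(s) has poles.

The poles are the roots of the denominator s^3 + 8s^2 + 22s + 60 = 0.
Trying s = -6: the polynomial evaluates to 0, so (s + 6) is a factor.
Dividing out leaves s^2 + 2s + 10 = 0.
The quadratic formula then gives s = -1 ± 3j.

s = -1 + 3j, -1 - 3j, -6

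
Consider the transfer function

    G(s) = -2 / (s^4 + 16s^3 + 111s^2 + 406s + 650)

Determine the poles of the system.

s = -5 ± j, -3 ± 4j

The poles are the roots of the denominator s^4 + 16s^3 + 111s^2 + 406s + 650 = 0.
No real roots exist; factor into two real quadratics: (s^2 + 10s + 26)(s^2 + 6s + 25) = 0.
Each quadratic gives a conjugate pair via the quadratic formula.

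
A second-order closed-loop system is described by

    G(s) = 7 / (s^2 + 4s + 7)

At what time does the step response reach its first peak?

t_p ≈ 1.814 s

Comparing s^2 + 4s + 7 to s^2 + 2ζωₙs + ωₙ²: ωₙ = √7 ≈ 2.646 rad/s and ζ = 4/(2·√7) ≈ 0.7559.
ζωₙ = 4/2 = 2, so ω_d = ωₙ√(1−ζ²) = √(ωₙ² − (ζωₙ)²) = √(7 − 2²) = √3 ≈ 1.732 rad/s.
t_p = π/ω_d = π/1.732 ≈ 1.814 s.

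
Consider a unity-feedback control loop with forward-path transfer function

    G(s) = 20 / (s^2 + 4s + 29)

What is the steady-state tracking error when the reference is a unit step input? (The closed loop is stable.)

G(s) has no poles at the origin.
This is a Type 0 system. Kp = lim_{s→0} G(s) = 20/29.
e_ss = 1/(1 + Kp) = 1/(1 + 20/29) = 29/49 ≈ 0.5918.

e_ss = 0.5918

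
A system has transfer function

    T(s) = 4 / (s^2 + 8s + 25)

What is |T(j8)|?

Substitute s = j8: numerator = 4, denominator = -39 + j64.
|T(j8)| = |4| / |-39 + j64| = 4 / 74.947 ≈ 0.05337.

|T(j8)| ≈ 0.05337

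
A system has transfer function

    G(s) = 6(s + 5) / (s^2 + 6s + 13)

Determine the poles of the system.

s = -3 + 2j, -3 - 2j

The poles are the roots of the denominator s^2 + 6s + 13 = 0.
Using the quadratic formula: s = (-6 ± √(-16))/2 = -3 ± 2j.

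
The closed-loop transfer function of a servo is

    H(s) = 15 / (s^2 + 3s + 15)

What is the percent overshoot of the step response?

%OS ≈ 26.7%

Comparing s^2 + 3s + 15 to s^2 + 2ζωₙs + ωₙ²: ωₙ = √15 ≈ 3.873 rad/s and ζ = 3/(2·√15) ≈ 0.3873.
%OS = 100·exp(−πζ/√(1−ζ²)) = 100·exp(−π·0.3873/√(1−0.3873²)) ≈ 26.7%.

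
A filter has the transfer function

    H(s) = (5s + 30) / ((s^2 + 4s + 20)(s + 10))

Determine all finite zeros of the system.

Set the numerator to zero: 5s + 30 = 0, i.e. 5·(s + 6) = 0.
So s = -6.

s = -6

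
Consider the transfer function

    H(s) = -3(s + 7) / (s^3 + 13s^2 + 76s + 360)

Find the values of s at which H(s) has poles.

s = -9, -2 ± 6j

The poles are the roots of the denominator s^3 + 13s^2 + 76s + 360 = 0.
Trying s = -9: the polynomial evaluates to 0, so (s + 9) is a factor.
Dividing out leaves s^2 + 4s + 40 = 0.
The quadratic formula then gives s = -2 ± 6j.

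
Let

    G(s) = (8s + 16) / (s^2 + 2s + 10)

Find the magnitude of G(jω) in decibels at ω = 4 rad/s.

Substitute s = j4: numerator = 16 + j32, denominator = -6 + j8.
|G(j4)| = |16 + j32| / |-6 + j8| = 35.777 / 10 ≈ 3.578.
In decibels: 20·log₁₀(3.578) ≈ 11.1 dB.

|G(j4)|_dB ≈ 11.1 dB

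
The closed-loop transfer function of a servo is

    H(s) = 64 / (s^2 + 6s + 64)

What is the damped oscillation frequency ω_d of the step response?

ω_d ≈ 7.416 rad/s

Comparing s^2 + 6s + 64 to s^2 + 2ζωₙs + ωₙ²: ωₙ = 8 rad/s and ζ = 6/(2·8) = 0.375.
ζωₙ = 6/2 = 3, so ω_d = ωₙ√(1−ζ²) = √(ωₙ² − (ζωₙ)²) = √(64 − 3²) = √55 ≈ 7.416 rad/s.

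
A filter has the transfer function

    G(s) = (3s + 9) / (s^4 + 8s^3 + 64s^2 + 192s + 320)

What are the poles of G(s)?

The poles are the roots of the denominator s^4 + 8s^3 + 64s^2 + 192s + 320 = 0.
No real roots exist; factor into two real quadratics: (s^2 + 4s + 40)(s^2 + 4s + 8) = 0.
Each quadratic gives a conjugate pair via the quadratic formula.

s = -2 + 6j, -2 - 6j, -2 + 2j, -2 - 2j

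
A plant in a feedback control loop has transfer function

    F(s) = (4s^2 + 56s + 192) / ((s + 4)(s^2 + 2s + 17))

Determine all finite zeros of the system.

Set the numerator to zero: 4s^2 + 56s + 192 = 0, i.e. 4·(s^2 + 14s + 48) = 0.
Factoring: (s + 6)(s + 8) = 0.

s = -6, -8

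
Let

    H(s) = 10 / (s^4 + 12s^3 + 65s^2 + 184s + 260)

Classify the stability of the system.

stable

The denominator s^4 + 12s^3 + 65s^2 + 184s + 260 factors as (s^2 + 8s + 20)(s^2 + 4s + 13), giving poles at s = -4 + 2j, -4 - 2j, -2 + 3j, -2 - 3j.
Since all poles lie strictly in the left half-plane, the system is stable.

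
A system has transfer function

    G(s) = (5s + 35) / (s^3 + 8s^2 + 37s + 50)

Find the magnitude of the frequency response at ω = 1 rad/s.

|G(j1)| ≈ 0.6391

Substitute s = j1: numerator = 35 + j5, denominator = 42 + j36.
|G(j1)| = |35 + j5| / |42 + j36| = 35.355 / 55.317 ≈ 0.6391.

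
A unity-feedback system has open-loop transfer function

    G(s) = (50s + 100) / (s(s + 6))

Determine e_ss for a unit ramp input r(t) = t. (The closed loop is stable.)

e_ss = 0.06000

G(s) has one pole at the origin.
This is a Type 1 system. Kv = lim_{s→0} s·G(s) = 100/6 = 50/3.
e_ss = 1/Kv = 1/(50/3) = 3/50 ≈ 0.06000.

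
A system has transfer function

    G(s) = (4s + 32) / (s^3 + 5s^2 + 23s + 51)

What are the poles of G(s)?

s = -1 + 4j, -1 - 4j, -3

The poles are the roots of the denominator s^3 + 5s^2 + 23s + 51 = 0.
Trying s = -3: the polynomial evaluates to 0, so (s + 3) is a factor.
Dividing out leaves s^2 + 2s + 17 = 0.
The quadratic formula then gives s = -1 ± 4j.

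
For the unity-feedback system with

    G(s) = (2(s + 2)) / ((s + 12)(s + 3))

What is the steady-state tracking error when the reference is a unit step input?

G(s) has no poles at the origin.
This is a Type 0 system. Kp = lim_{s→0} G(s) = 4/36 = 1/9.
e_ss = 1/(1 + Kp) = 1/(1 + 1/9) = 9/10 ≈ 0.9000.

e_ss = 0.9000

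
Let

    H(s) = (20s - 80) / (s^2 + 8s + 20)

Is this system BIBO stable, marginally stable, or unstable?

stable

The poles can be read from the denominator factors: s = -4 ± 2j.
Since all poles lie strictly in the left half-plane, the system is stable.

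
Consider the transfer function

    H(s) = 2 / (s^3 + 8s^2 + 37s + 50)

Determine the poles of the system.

s = -3 ± 4j, -2

The poles are the roots of the denominator s^3 + 8s^2 + 37s + 50 = 0.
Trying s = -2: the polynomial evaluates to 0, so (s + 2) is a factor.
Dividing out leaves s^2 + 6s + 25 = 0.
The quadratic formula then gives s = -3 ± 4j.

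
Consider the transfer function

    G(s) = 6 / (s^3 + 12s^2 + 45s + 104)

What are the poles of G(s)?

s = -2 ± 3j, -8

The poles are the roots of the denominator s^3 + 12s^2 + 45s + 104 = 0.
Trying s = -8: the polynomial evaluates to 0, so (s + 8) is a factor.
Dividing out leaves s^2 + 4s + 13 = 0.
The quadratic formula then gives s = -2 ± 3j.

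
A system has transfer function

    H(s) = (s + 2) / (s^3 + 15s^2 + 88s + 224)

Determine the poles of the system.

The poles are the roots of the denominator s^3 + 15s^2 + 88s + 224 = 0.
Trying s = -7: the polynomial evaluates to 0, so (s + 7) is a factor.
Dividing out leaves s^2 + 8s + 32 = 0.
The quadratic formula then gives s = -4 ± 4j.

s = -7, -4 + 4j, -4 - 4j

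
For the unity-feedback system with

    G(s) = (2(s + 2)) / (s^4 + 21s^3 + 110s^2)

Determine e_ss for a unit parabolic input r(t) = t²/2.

e_ss = 27.50

G(s) has 2 poles at the origin.
This is a Type 2 system. Ka = lim_{s→0} s^2·G(s) = 4/110 = 2/55.
e_ss = 1/Ka = 1/(2/55) = 55/2 ≈ 27.50.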